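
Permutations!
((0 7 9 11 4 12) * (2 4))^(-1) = (0 12 4 2 11 9 7)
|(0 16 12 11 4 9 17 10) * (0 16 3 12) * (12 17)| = 20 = |(0 3 17 10 16)(4 9 12 11)|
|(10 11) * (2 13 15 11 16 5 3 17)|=9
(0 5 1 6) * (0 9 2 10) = (0 5 1 6 9 2 10) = [5, 6, 10, 3, 4, 1, 9, 7, 8, 2, 0]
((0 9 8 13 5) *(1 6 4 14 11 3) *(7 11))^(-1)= ((0 9 8 13 5)(1 6 4 14 7 11 3))^(-1)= (0 5 13 8 9)(1 3 11 7 14 4 6)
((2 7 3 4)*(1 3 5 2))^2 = (1 4 3)(2 5 7)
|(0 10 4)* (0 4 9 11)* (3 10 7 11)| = 3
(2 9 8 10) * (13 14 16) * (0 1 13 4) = (0 1 13 14 16 4)(2 9 8 10) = [1, 13, 9, 3, 0, 5, 6, 7, 10, 8, 2, 11, 12, 14, 16, 15, 4]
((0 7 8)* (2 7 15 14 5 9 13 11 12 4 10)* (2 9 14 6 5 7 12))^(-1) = (0 8 7 14 5 6 15)(2 11 13 9 10 4 12)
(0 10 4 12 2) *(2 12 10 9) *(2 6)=(12)(0 9 6 2)(4 10)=[9, 1, 0, 3, 10, 5, 2, 7, 8, 6, 4, 11, 12]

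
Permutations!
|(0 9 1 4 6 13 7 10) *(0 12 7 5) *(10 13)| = |(0 9 1 4 6 10 12 7 13 5)| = 10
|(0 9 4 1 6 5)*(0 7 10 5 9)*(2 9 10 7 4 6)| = 7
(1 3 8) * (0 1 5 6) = [1, 3, 2, 8, 4, 6, 0, 7, 5] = (0 1 3 8 5 6)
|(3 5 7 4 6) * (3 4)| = |(3 5 7)(4 6)| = 6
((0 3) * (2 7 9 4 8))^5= ((0 3)(2 7 9 4 8))^5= (9)(0 3)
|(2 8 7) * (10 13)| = 6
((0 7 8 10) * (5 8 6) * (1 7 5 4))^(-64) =((0 5 8 10)(1 7 6 4))^(-64) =(10)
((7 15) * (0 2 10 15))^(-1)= (0 7 15 10 2)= ((0 2 10 15 7))^(-1)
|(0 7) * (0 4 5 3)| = |(0 7 4 5 3)| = 5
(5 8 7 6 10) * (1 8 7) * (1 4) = (1 8 4)(5 7 6 10) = [0, 8, 2, 3, 1, 7, 10, 6, 4, 9, 5]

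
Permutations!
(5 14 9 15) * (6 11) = [0, 1, 2, 3, 4, 14, 11, 7, 8, 15, 10, 6, 12, 13, 9, 5] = (5 14 9 15)(6 11)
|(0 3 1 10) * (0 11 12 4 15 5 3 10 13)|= 10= |(0 10 11 12 4 15 5 3 1 13)|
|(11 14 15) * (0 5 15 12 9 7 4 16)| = |(0 5 15 11 14 12 9 7 4 16)| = 10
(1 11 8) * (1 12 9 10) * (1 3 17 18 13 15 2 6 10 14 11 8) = [0, 8, 6, 17, 4, 5, 10, 7, 12, 14, 3, 1, 9, 15, 11, 2, 16, 18, 13] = (1 8 12 9 14 11)(2 6 10 3 17 18 13 15)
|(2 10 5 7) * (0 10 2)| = |(0 10 5 7)| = 4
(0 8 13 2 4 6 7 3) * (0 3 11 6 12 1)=(0 8 13 2 4 12 1)(6 7 11)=[8, 0, 4, 3, 12, 5, 7, 11, 13, 9, 10, 6, 1, 2]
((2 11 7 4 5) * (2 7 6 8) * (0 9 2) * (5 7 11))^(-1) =(0 8 6 11 5 2 9)(4 7) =((0 9 2 5 11 6 8)(4 7))^(-1)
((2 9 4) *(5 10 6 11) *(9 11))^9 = (2 5 6 4 11 10 9)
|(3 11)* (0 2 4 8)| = 4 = |(0 2 4 8)(3 11)|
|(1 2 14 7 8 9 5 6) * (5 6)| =7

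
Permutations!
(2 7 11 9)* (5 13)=(2 7 11 9)(5 13)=[0, 1, 7, 3, 4, 13, 6, 11, 8, 2, 10, 9, 12, 5]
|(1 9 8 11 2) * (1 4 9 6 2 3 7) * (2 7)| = 6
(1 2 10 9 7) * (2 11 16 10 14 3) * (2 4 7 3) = [0, 11, 14, 4, 7, 5, 6, 1, 8, 3, 9, 16, 12, 13, 2, 15, 10] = (1 11 16 10 9 3 4 7)(2 14)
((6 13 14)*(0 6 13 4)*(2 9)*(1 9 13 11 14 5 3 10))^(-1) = (0 4 6)(1 10 3 5 13 2 9)(11 14)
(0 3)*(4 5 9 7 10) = (0 3)(4 5 9 7 10) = [3, 1, 2, 0, 5, 9, 6, 10, 8, 7, 4]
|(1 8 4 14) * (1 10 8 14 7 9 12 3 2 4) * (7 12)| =|(1 14 10 8)(2 4 12 3)(7 9)| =4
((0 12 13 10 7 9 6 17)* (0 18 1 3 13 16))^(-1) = ((0 12 16)(1 3 13 10 7 9 6 17 18))^(-1) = (0 16 12)(1 18 17 6 9 7 10 13 3)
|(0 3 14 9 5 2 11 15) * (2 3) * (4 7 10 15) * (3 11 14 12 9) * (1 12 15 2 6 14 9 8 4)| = 10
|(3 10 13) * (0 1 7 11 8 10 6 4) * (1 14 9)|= |(0 14 9 1 7 11 8 10 13 3 6 4)|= 12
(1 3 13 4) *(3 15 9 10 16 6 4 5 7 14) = [0, 15, 2, 13, 1, 7, 4, 14, 8, 10, 16, 11, 12, 5, 3, 9, 6] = (1 15 9 10 16 6 4)(3 13 5 7 14)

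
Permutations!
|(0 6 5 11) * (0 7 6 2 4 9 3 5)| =|(0 2 4 9 3 5 11 7 6)| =9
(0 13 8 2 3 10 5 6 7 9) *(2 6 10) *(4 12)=(0 13 8 6 7 9)(2 3)(4 12)(5 10)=[13, 1, 3, 2, 12, 10, 7, 9, 6, 0, 5, 11, 4, 8]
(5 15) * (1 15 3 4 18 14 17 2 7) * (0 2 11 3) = (0 2 7 1 15 5)(3 4 18 14 17 11) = [2, 15, 7, 4, 18, 0, 6, 1, 8, 9, 10, 3, 12, 13, 17, 5, 16, 11, 14]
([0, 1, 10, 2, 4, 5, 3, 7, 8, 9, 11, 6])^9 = [0, 1, 3, 6, 4, 5, 11, 7, 8, 9, 2, 10]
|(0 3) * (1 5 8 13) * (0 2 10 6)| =20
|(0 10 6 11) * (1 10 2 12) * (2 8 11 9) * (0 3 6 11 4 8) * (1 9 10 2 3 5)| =|(1 2 12 9 3 6 10 11 5)(4 8)| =18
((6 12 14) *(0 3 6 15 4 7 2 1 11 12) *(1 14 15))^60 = (1 4)(2 12)(7 11)(14 15)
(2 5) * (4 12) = (2 5)(4 12) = [0, 1, 5, 3, 12, 2, 6, 7, 8, 9, 10, 11, 4]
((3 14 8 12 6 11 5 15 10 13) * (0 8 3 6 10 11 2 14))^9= ((0 8 12 10 13 6 2 14 3)(5 15 11))^9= (15)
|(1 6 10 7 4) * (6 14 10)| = |(1 14 10 7 4)| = 5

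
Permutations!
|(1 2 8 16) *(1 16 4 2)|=3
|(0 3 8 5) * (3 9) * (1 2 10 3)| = |(0 9 1 2 10 3 8 5)| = 8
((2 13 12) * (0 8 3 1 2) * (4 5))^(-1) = (0 12 13 2 1 3 8)(4 5)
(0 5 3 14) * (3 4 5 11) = (0 11 3 14)(4 5) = [11, 1, 2, 14, 5, 4, 6, 7, 8, 9, 10, 3, 12, 13, 0]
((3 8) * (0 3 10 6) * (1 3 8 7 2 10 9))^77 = (0 7 8 2 9 10 1 6 3)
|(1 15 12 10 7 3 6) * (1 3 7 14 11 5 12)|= 10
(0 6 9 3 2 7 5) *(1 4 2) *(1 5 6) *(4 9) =(0 1 9 3 5)(2 7 6 4) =[1, 9, 7, 5, 2, 0, 4, 6, 8, 3]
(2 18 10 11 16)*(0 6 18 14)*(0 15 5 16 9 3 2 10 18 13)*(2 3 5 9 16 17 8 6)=(18)(0 2 14 15 9 5 17 8 6 13)(10 11 16)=[2, 1, 14, 3, 4, 17, 13, 7, 6, 5, 11, 16, 12, 0, 15, 9, 10, 8, 18]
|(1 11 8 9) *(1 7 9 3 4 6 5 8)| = |(1 11)(3 4 6 5 8)(7 9)| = 10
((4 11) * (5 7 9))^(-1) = ((4 11)(5 7 9))^(-1) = (4 11)(5 9 7)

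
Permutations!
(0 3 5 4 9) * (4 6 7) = (0 3 5 6 7 4 9) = [3, 1, 2, 5, 9, 6, 7, 4, 8, 0]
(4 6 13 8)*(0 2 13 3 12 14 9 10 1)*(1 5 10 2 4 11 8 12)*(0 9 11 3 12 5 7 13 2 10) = (0 4 6 12 14 11 8 3 1 9 10 7 13 5) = [4, 9, 2, 1, 6, 0, 12, 13, 3, 10, 7, 8, 14, 5, 11]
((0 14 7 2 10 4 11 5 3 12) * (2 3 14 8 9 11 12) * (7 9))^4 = (14)(0 2)(3 12)(4 7)(8 10)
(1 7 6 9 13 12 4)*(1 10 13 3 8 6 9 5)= (1 7 9 3 8 6 5)(4 10 13 12)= [0, 7, 2, 8, 10, 1, 5, 9, 6, 3, 13, 11, 4, 12]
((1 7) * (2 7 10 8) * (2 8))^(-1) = ((1 10 2 7))^(-1) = (1 7 2 10)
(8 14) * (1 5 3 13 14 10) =(1 5 3 13 14 8 10) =[0, 5, 2, 13, 4, 3, 6, 7, 10, 9, 1, 11, 12, 14, 8]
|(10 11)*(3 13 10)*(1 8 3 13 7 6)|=15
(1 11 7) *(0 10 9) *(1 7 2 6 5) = [10, 11, 6, 3, 4, 1, 5, 7, 8, 0, 9, 2] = (0 10 9)(1 11 2 6 5)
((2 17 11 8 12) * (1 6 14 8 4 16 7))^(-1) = ((1 6 14 8 12 2 17 11 4 16 7))^(-1) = (1 7 16 4 11 17 2 12 8 14 6)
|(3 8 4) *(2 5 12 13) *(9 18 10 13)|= 21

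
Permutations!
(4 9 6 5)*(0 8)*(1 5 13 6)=(0 8)(1 5 4 9)(6 13)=[8, 5, 2, 3, 9, 4, 13, 7, 0, 1, 10, 11, 12, 6]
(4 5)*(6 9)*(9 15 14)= (4 5)(6 15 14 9)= [0, 1, 2, 3, 5, 4, 15, 7, 8, 6, 10, 11, 12, 13, 9, 14]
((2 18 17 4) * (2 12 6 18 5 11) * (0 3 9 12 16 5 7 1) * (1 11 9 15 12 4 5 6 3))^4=((0 1)(2 7 11)(3 15 12)(4 16 6 18 17 5 9))^4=(2 7 11)(3 15 12)(4 17 16 5 6 9 18)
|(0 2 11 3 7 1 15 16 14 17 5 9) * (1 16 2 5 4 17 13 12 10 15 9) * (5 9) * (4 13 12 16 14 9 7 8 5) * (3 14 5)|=|(0 7 5 1 4 17 13 16 9)(2 11 14 12 10 15)(3 8)|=18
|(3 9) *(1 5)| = 2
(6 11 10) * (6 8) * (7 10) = (6 11 7 10 8) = [0, 1, 2, 3, 4, 5, 11, 10, 6, 9, 8, 7]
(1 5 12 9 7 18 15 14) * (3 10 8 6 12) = (1 5 3 10 8 6 12 9 7 18 15 14) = [0, 5, 2, 10, 4, 3, 12, 18, 6, 7, 8, 11, 9, 13, 1, 14, 16, 17, 15]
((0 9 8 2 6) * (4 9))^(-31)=((0 4 9 8 2 6))^(-31)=(0 6 2 8 9 4)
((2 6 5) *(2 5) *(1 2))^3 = (6)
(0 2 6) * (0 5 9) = (0 2 6 5 9) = [2, 1, 6, 3, 4, 9, 5, 7, 8, 0]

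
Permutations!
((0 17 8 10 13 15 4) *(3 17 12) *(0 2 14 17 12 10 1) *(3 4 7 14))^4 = ((0 10 13 15 7 14 17 8 1)(2 3 12 4))^4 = (0 7 1 15 8 13 17 10 14)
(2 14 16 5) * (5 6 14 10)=(2 10 5)(6 14 16)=[0, 1, 10, 3, 4, 2, 14, 7, 8, 9, 5, 11, 12, 13, 16, 15, 6]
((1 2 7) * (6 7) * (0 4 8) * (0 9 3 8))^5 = (0 4)(1 2 6 7)(3 9 8)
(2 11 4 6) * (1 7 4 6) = (1 7 4)(2 11 6) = [0, 7, 11, 3, 1, 5, 2, 4, 8, 9, 10, 6]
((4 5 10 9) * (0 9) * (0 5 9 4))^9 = ((0 4 9)(5 10))^9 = (5 10)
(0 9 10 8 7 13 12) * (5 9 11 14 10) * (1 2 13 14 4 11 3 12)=[3, 2, 13, 12, 11, 9, 6, 14, 7, 5, 8, 4, 0, 1, 10]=(0 3 12)(1 2 13)(4 11)(5 9)(7 14 10 8)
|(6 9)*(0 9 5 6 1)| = 6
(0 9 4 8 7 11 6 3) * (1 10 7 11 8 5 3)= (0 9 4 5 3)(1 10 7 8 11 6)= [9, 10, 2, 0, 5, 3, 1, 8, 11, 4, 7, 6]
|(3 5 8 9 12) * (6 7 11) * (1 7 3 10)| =10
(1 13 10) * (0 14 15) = (0 14 15)(1 13 10) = [14, 13, 2, 3, 4, 5, 6, 7, 8, 9, 1, 11, 12, 10, 15, 0]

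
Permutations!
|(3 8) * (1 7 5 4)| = 4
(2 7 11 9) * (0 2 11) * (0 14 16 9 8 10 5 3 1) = (0 2 7 14 16 9 11 8 10 5 3 1) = [2, 0, 7, 1, 4, 3, 6, 14, 10, 11, 5, 8, 12, 13, 16, 15, 9]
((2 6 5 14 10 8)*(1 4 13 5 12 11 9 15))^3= (1 5 8 12 15 13 10 6 9 4 14 2 11)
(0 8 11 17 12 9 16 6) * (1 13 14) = (0 8 11 17 12 9 16 6)(1 13 14) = [8, 13, 2, 3, 4, 5, 0, 7, 11, 16, 10, 17, 9, 14, 1, 15, 6, 12]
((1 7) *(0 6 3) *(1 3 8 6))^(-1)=(0 3 7 1)(6 8)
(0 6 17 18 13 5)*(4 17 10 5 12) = (0 6 10 5)(4 17 18 13 12) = [6, 1, 2, 3, 17, 0, 10, 7, 8, 9, 5, 11, 4, 12, 14, 15, 16, 18, 13]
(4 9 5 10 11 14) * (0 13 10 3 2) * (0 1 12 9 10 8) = (0 13 8)(1 12 9 5 3 2)(4 10 11 14) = [13, 12, 1, 2, 10, 3, 6, 7, 0, 5, 11, 14, 9, 8, 4]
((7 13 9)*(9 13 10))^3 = (13)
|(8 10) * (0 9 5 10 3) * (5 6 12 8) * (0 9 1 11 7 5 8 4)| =12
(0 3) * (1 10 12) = [3, 10, 2, 0, 4, 5, 6, 7, 8, 9, 12, 11, 1] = (0 3)(1 10 12)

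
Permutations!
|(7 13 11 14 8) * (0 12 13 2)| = |(0 12 13 11 14 8 7 2)| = 8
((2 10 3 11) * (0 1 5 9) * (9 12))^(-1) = ((0 1 5 12 9)(2 10 3 11))^(-1) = (0 9 12 5 1)(2 11 3 10)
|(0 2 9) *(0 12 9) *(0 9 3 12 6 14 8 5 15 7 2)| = 8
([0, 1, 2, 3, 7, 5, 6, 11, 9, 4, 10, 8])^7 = (4 11 9 7 8)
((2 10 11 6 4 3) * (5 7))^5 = (2 3 4 6 11 10)(5 7)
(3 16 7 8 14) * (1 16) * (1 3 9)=[0, 16, 2, 3, 4, 5, 6, 8, 14, 1, 10, 11, 12, 13, 9, 15, 7]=(1 16 7 8 14 9)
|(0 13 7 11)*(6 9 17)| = |(0 13 7 11)(6 9 17)| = 12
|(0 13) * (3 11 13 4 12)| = 6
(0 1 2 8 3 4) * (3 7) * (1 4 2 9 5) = [4, 9, 8, 2, 0, 1, 6, 3, 7, 5] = (0 4)(1 9 5)(2 8 7 3)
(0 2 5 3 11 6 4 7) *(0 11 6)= [2, 1, 5, 6, 7, 3, 4, 11, 8, 9, 10, 0]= (0 2 5 3 6 4 7 11)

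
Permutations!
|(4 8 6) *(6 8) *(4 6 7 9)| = |(4 7 9)| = 3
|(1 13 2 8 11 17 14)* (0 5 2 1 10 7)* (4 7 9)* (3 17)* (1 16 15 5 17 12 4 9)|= |(0 17 14 10 1 13 16 15 5 2 8 11 3 12 4 7)|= 16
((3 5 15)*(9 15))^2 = ((3 5 9 15))^2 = (3 9)(5 15)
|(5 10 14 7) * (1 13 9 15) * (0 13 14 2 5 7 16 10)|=|(0 13 9 15 1 14 16 10 2 5)|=10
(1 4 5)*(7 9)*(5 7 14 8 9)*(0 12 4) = (0 12 4 7 5 1)(8 9 14) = [12, 0, 2, 3, 7, 1, 6, 5, 9, 14, 10, 11, 4, 13, 8]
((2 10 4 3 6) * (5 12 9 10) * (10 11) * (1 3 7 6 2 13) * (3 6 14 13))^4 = (1 5 10 13 2 11 14 3 9 7 6 12 4)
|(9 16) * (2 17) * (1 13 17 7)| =10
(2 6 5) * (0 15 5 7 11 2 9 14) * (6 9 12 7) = (0 15 5 12 7 11 2 9 14) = [15, 1, 9, 3, 4, 12, 6, 11, 8, 14, 10, 2, 7, 13, 0, 5]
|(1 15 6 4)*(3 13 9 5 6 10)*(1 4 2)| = 9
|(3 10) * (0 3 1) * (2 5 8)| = |(0 3 10 1)(2 5 8)| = 12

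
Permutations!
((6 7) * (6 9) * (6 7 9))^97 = (6 9 7)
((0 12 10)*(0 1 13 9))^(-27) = ((0 12 10 1 13 9))^(-27) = (0 1)(9 10)(12 13)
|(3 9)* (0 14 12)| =6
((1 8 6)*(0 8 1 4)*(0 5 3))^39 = ((0 8 6 4 5 3))^39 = (0 4)(3 6)(5 8)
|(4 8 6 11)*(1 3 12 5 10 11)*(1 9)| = |(1 3 12 5 10 11 4 8 6 9)| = 10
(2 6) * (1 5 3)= (1 5 3)(2 6)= [0, 5, 6, 1, 4, 3, 2]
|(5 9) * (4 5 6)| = |(4 5 9 6)| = 4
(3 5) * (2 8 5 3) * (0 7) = (0 7)(2 8 5) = [7, 1, 8, 3, 4, 2, 6, 0, 5]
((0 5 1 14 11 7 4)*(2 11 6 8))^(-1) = (0 4 7 11 2 8 6 14 1 5)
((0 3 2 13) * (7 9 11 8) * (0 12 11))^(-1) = ((0 3 2 13 12 11 8 7 9))^(-1) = (0 9 7 8 11 12 13 2 3)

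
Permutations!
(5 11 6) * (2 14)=[0, 1, 14, 3, 4, 11, 5, 7, 8, 9, 10, 6, 12, 13, 2]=(2 14)(5 11 6)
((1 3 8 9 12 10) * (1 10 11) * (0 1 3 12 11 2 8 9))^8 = (0 2 1 8 12)(3 11 9)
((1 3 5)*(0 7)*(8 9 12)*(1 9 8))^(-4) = ((0 7)(1 3 5 9 12))^(-4) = (1 3 5 9 12)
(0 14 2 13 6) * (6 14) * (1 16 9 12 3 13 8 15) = (0 6)(1 16 9 12 3 13 14 2 8 15) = [6, 16, 8, 13, 4, 5, 0, 7, 15, 12, 10, 11, 3, 14, 2, 1, 9]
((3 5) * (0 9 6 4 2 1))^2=((0 9 6 4 2 1)(3 5))^2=(0 6 2)(1 9 4)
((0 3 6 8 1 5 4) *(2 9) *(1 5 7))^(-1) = (0 4 5 8 6 3)(1 7)(2 9) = ((0 3 6 8 5 4)(1 7)(2 9))^(-1)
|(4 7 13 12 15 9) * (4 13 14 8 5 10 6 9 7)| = 10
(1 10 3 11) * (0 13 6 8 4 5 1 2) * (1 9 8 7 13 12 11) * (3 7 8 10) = (0 12 11 2)(1 3)(4 5 9 10 7 13 6 8) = [12, 3, 0, 1, 5, 9, 8, 13, 4, 10, 7, 2, 11, 6]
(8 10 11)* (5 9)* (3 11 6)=[0, 1, 2, 11, 4, 9, 3, 7, 10, 5, 6, 8]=(3 11 8 10 6)(5 9)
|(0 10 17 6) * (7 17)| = 5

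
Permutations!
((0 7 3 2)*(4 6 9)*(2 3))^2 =(0 2 7)(4 9 6) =((0 7 2)(4 6 9))^2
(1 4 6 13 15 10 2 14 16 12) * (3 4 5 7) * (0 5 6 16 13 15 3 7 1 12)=[5, 6, 14, 4, 16, 1, 15, 7, 8, 9, 2, 11, 12, 3, 13, 10, 0]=(0 5 1 6 15 10 2 14 13 3 4 16)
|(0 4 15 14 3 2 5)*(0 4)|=6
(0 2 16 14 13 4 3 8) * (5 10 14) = (0 2 16 5 10 14 13 4 3 8) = [2, 1, 16, 8, 3, 10, 6, 7, 0, 9, 14, 11, 12, 4, 13, 15, 5]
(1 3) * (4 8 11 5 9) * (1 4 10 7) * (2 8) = (1 3 4 2 8 11 5 9 10 7) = [0, 3, 8, 4, 2, 9, 6, 1, 11, 10, 7, 5]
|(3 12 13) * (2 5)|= 6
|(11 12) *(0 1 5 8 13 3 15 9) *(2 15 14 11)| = |(0 1 5 8 13 3 14 11 12 2 15 9)| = 12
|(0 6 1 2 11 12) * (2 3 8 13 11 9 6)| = 10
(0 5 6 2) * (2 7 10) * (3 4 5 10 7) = (0 10 2)(3 4 5 6) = [10, 1, 0, 4, 5, 6, 3, 7, 8, 9, 2]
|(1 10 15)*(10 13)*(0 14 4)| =12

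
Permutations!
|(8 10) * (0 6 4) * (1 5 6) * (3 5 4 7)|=12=|(0 1 4)(3 5 6 7)(8 10)|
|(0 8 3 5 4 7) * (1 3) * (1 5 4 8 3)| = |(0 3 4 7)(5 8)| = 4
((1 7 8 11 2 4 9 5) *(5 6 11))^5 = ((1 7 8 5)(2 4 9 6 11))^5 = (11)(1 7 8 5)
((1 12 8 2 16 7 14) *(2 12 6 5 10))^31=((1 6 5 10 2 16 7 14)(8 12))^31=(1 14 7 16 2 10 5 6)(8 12)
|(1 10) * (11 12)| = |(1 10)(11 12)| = 2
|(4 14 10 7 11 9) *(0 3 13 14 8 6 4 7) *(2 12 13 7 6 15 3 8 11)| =20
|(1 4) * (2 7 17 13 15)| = |(1 4)(2 7 17 13 15)| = 10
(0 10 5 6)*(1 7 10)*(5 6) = (0 1 7 10 6) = [1, 7, 2, 3, 4, 5, 0, 10, 8, 9, 6]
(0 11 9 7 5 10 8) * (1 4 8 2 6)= [11, 4, 6, 3, 8, 10, 1, 5, 0, 7, 2, 9]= (0 11 9 7 5 10 2 6 1 4 8)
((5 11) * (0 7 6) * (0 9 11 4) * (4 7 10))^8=((0 10 4)(5 7 6 9 11))^8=(0 4 10)(5 9 7 11 6)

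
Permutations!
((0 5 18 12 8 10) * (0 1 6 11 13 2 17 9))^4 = (0 8 11 9 12 6 17 18 1 2 5 10 13)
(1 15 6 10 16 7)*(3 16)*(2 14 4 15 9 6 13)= (1 9 6 10 3 16 7)(2 14 4 15 13)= [0, 9, 14, 16, 15, 5, 10, 1, 8, 6, 3, 11, 12, 2, 4, 13, 7]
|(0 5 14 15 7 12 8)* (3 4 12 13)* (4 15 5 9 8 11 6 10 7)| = 18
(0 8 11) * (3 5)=(0 8 11)(3 5)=[8, 1, 2, 5, 4, 3, 6, 7, 11, 9, 10, 0]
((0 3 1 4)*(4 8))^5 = (8)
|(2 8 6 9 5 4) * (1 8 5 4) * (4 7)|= 8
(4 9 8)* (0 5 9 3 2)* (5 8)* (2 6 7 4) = (0 8 2)(3 6 7 4)(5 9) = [8, 1, 0, 6, 3, 9, 7, 4, 2, 5]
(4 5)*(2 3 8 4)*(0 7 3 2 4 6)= (0 7 3 8 6)(4 5)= [7, 1, 2, 8, 5, 4, 0, 3, 6]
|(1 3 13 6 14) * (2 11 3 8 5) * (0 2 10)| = |(0 2 11 3 13 6 14 1 8 5 10)| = 11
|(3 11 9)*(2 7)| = 6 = |(2 7)(3 11 9)|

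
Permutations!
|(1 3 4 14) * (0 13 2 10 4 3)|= |(0 13 2 10 4 14 1)|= 7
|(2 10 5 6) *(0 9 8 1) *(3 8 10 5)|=|(0 9 10 3 8 1)(2 5 6)|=6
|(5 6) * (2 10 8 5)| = 5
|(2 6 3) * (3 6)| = |(6)(2 3)| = 2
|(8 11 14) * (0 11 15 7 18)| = |(0 11 14 8 15 7 18)| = 7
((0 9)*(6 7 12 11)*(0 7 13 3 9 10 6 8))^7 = (0 12 3 10 11 9 6 8 7 13) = ((0 10 6 13 3 9 7 12 11 8))^7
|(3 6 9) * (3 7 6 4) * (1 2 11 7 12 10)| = 8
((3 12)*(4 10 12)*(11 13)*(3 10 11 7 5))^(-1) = ((3 4 11 13 7 5)(10 12))^(-1) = (3 5 7 13 11 4)(10 12)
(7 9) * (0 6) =(0 6)(7 9) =[6, 1, 2, 3, 4, 5, 0, 9, 8, 7]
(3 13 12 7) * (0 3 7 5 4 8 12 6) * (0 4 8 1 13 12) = (0 3 12 5 8)(1 13 6 4) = [3, 13, 2, 12, 1, 8, 4, 7, 0, 9, 10, 11, 5, 6]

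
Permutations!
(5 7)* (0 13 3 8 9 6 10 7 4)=(0 13 3 8 9 6 10 7 5 4)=[13, 1, 2, 8, 0, 4, 10, 5, 9, 6, 7, 11, 12, 3]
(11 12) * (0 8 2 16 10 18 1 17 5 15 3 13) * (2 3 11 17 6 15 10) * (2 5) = [8, 6, 16, 13, 4, 10, 15, 7, 3, 9, 18, 12, 17, 0, 14, 11, 5, 2, 1] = (0 8 3 13)(1 6 15 11 12 17 2 16 5 10 18)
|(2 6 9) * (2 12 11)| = 5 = |(2 6 9 12 11)|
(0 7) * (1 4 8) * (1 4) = (0 7)(4 8) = [7, 1, 2, 3, 8, 5, 6, 0, 4]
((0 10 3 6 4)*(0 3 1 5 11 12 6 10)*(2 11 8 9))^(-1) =(1 10 3 4 6 12 11 2 9 8 5)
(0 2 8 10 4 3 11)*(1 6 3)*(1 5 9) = (0 2 8 10 4 5 9 1 6 3 11) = [2, 6, 8, 11, 5, 9, 3, 7, 10, 1, 4, 0]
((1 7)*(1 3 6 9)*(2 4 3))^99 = ((1 7 2 4 3 6 9))^99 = (1 7 2 4 3 6 9)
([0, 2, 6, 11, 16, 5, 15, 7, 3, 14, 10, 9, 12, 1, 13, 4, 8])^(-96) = (16)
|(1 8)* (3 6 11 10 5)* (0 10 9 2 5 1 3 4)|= 11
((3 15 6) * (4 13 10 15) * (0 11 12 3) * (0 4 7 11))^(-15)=((3 7 11 12)(4 13 10 15 6))^(-15)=(15)(3 7 11 12)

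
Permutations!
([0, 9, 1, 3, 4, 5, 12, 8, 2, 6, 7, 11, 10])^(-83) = (1 7 6 2 10 9 8 12)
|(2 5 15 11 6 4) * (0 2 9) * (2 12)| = 9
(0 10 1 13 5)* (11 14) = (0 10 1 13 5)(11 14) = [10, 13, 2, 3, 4, 0, 6, 7, 8, 9, 1, 14, 12, 5, 11]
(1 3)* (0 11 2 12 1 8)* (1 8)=(0 11 2 12 8)(1 3)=[11, 3, 12, 1, 4, 5, 6, 7, 0, 9, 10, 2, 8]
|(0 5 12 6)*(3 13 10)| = |(0 5 12 6)(3 13 10)| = 12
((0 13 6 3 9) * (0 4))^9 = ((0 13 6 3 9 4))^9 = (0 3)(4 6)(9 13)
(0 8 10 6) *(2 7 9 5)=(0 8 10 6)(2 7 9 5)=[8, 1, 7, 3, 4, 2, 0, 9, 10, 5, 6]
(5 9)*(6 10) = (5 9)(6 10) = [0, 1, 2, 3, 4, 9, 10, 7, 8, 5, 6]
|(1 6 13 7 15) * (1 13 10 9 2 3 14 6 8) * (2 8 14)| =|(1 14 6 10 9 8)(2 3)(7 15 13)| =6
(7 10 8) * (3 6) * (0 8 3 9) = [8, 1, 2, 6, 4, 5, 9, 10, 7, 0, 3] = (0 8 7 10 3 6 9)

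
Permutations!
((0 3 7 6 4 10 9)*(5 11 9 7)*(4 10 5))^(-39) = (0 5)(3 11)(4 9) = ((0 3 4 5 11 9)(6 10 7))^(-39)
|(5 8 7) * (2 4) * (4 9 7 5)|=4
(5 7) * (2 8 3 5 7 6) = (2 8 3 5 6) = [0, 1, 8, 5, 4, 6, 2, 7, 3]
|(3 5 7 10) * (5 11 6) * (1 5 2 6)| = 6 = |(1 5 7 10 3 11)(2 6)|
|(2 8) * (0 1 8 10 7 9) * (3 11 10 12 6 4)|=|(0 1 8 2 12 6 4 3 11 10 7 9)|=12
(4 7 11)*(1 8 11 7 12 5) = (1 8 11 4 12 5) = [0, 8, 2, 3, 12, 1, 6, 7, 11, 9, 10, 4, 5]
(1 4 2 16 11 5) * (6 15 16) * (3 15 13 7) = (1 4 2 6 13 7 3 15 16 11 5) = [0, 4, 6, 15, 2, 1, 13, 3, 8, 9, 10, 5, 12, 7, 14, 16, 11]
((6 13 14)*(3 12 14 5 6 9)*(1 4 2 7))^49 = ((1 4 2 7)(3 12 14 9)(5 6 13))^49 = (1 4 2 7)(3 12 14 9)(5 6 13)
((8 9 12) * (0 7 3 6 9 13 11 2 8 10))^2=((0 7 3 6 9 12 10)(2 8 13 11))^2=(0 3 9 10 7 6 12)(2 13)(8 11)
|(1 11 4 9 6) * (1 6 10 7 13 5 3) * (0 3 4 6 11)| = 6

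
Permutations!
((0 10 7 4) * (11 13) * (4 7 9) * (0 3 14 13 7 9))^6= (3 4 9 7 11 13 14)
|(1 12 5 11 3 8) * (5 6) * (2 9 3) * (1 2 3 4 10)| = |(1 12 6 5 11 3 8 2 9 4 10)| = 11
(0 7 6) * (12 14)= (0 7 6)(12 14)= [7, 1, 2, 3, 4, 5, 0, 6, 8, 9, 10, 11, 14, 13, 12]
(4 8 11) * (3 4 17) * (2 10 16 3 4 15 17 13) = (2 10 16 3 15 17 4 8 11 13) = [0, 1, 10, 15, 8, 5, 6, 7, 11, 9, 16, 13, 12, 2, 14, 17, 3, 4]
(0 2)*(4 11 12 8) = (0 2)(4 11 12 8) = [2, 1, 0, 3, 11, 5, 6, 7, 4, 9, 10, 12, 8]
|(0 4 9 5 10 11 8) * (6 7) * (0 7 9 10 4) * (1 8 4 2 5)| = 30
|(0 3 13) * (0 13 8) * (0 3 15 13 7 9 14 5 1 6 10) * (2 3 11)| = |(0 15 13 7 9 14 5 1 6 10)(2 3 8 11)| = 20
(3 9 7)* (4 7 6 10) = (3 9 6 10 4 7) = [0, 1, 2, 9, 7, 5, 10, 3, 8, 6, 4]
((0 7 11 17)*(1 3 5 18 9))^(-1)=((0 7 11 17)(1 3 5 18 9))^(-1)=(0 17 11 7)(1 9 18 5 3)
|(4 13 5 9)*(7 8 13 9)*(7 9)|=|(4 7 8 13 5 9)|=6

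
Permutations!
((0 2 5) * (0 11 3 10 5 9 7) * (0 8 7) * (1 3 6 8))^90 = (1 10 11 8)(3 5 6 7)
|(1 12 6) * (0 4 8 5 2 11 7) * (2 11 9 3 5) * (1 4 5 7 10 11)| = 22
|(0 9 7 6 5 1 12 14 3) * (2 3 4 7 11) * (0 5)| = 12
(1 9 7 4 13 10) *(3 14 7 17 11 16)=(1 9 17 11 16 3 14 7 4 13 10)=[0, 9, 2, 14, 13, 5, 6, 4, 8, 17, 1, 16, 12, 10, 7, 15, 3, 11]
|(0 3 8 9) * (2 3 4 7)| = |(0 4 7 2 3 8 9)| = 7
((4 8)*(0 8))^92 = (0 4 8)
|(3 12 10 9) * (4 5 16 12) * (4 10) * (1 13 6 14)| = 12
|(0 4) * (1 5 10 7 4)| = 6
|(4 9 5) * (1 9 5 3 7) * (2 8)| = 4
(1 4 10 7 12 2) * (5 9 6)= (1 4 10 7 12 2)(5 9 6)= [0, 4, 1, 3, 10, 9, 5, 12, 8, 6, 7, 11, 2]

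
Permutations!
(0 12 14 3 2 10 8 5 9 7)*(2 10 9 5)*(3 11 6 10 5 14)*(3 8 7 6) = (0 12 8 2 9 6 10 7)(3 5 14 11) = [12, 1, 9, 5, 4, 14, 10, 0, 2, 6, 7, 3, 8, 13, 11]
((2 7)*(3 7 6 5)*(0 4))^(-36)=((0 4)(2 6 5 3 7))^(-36)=(2 7 3 5 6)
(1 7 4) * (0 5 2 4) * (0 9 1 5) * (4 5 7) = [0, 4, 5, 3, 7, 2, 6, 9, 8, 1] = (1 4 7 9)(2 5)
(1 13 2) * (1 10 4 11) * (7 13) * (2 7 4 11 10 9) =(1 4 10 11)(2 9)(7 13) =[0, 4, 9, 3, 10, 5, 6, 13, 8, 2, 11, 1, 12, 7]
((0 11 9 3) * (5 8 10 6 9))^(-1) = ((0 11 5 8 10 6 9 3))^(-1) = (0 3 9 6 10 8 5 11)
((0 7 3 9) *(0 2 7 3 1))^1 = (0 3 9 2 7 1)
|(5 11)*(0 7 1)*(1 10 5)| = 6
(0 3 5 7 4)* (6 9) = (0 3 5 7 4)(6 9) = [3, 1, 2, 5, 0, 7, 9, 4, 8, 6]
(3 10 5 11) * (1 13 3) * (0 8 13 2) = [8, 2, 0, 10, 4, 11, 6, 7, 13, 9, 5, 1, 12, 3] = (0 8 13 3 10 5 11 1 2)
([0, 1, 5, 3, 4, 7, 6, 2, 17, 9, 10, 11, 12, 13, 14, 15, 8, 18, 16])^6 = (8 18)(16 17)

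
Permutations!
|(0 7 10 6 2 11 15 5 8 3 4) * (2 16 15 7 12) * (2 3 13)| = |(0 12 3 4)(2 11 7 10 6 16 15 5 8 13)| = 20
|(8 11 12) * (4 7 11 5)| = 6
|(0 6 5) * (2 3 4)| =3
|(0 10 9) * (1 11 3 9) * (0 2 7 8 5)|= 10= |(0 10 1 11 3 9 2 7 8 5)|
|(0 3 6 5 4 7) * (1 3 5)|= 12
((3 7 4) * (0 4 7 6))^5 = ((7)(0 4 3 6))^5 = (7)(0 4 3 6)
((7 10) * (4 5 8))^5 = (4 8 5)(7 10)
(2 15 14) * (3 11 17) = (2 15 14)(3 11 17) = [0, 1, 15, 11, 4, 5, 6, 7, 8, 9, 10, 17, 12, 13, 2, 14, 16, 3]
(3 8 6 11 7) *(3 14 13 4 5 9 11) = (3 8 6)(4 5 9 11 7 14 13) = [0, 1, 2, 8, 5, 9, 3, 14, 6, 11, 10, 7, 12, 4, 13]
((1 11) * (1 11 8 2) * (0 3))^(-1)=((11)(0 3)(1 8 2))^(-1)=(11)(0 3)(1 2 8)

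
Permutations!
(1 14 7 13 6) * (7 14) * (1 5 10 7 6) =(14)(1 6 5 10 7 13) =[0, 6, 2, 3, 4, 10, 5, 13, 8, 9, 7, 11, 12, 1, 14]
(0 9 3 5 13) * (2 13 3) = (0 9 2 13)(3 5) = [9, 1, 13, 5, 4, 3, 6, 7, 8, 2, 10, 11, 12, 0]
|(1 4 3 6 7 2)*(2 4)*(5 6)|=10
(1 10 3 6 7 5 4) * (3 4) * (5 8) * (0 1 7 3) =(0 1 10 4 7 8 5)(3 6) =[1, 10, 2, 6, 7, 0, 3, 8, 5, 9, 4]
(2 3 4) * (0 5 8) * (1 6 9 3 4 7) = (0 5 8)(1 6 9 3 7)(2 4) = [5, 6, 4, 7, 2, 8, 9, 1, 0, 3]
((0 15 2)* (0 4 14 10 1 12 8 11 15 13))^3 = ((0 13)(1 12 8 11 15 2 4 14 10))^3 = (0 13)(1 11 4)(2 10 8)(12 15 14)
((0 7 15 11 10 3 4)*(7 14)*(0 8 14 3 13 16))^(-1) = ((0 3 4 8 14 7 15 11 10 13 16))^(-1) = (0 16 13 10 11 15 7 14 8 4 3)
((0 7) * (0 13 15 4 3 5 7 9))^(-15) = (0 9)(3 13)(4 7)(5 15)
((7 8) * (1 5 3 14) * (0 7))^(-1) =(0 8 7)(1 14 3 5)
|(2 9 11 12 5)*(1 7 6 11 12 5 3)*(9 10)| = |(1 7 6 11 5 2 10 9 12 3)| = 10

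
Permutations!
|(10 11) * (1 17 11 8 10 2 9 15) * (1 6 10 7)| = |(1 17 11 2 9 15 6 10 8 7)| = 10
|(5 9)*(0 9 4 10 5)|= 6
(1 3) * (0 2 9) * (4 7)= (0 2 9)(1 3)(4 7)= [2, 3, 9, 1, 7, 5, 6, 4, 8, 0]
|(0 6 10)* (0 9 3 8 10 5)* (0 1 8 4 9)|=6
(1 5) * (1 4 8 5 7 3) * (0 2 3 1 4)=(0 2 3 4 8 5)(1 7)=[2, 7, 3, 4, 8, 0, 6, 1, 5]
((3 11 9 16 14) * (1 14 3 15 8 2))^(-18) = (1 15 2 14 8)(3 9)(11 16)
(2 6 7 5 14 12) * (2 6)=[0, 1, 2, 3, 4, 14, 7, 5, 8, 9, 10, 11, 6, 13, 12]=(5 14 12 6 7)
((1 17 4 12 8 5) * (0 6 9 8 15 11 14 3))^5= ((0 6 9 8 5 1 17 4 12 15 11 14 3))^5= (0 1 11 9 4 3 5 15 6 17 14 8 12)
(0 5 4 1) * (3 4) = (0 5 3 4 1) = [5, 0, 2, 4, 1, 3]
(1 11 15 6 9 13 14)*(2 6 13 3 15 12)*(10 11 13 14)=[0, 13, 6, 15, 4, 5, 9, 7, 8, 3, 11, 12, 2, 10, 1, 14]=(1 13 10 11 12 2 6 9 3 15 14)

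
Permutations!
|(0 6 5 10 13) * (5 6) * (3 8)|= |(0 5 10 13)(3 8)|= 4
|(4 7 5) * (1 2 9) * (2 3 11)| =|(1 3 11 2 9)(4 7 5)| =15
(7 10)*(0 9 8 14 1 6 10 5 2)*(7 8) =(0 9 7 5 2)(1 6 10 8 14) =[9, 6, 0, 3, 4, 2, 10, 5, 14, 7, 8, 11, 12, 13, 1]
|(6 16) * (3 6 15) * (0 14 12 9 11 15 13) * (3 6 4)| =|(0 14 12 9 11 15 6 16 13)(3 4)| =18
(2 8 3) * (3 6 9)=[0, 1, 8, 2, 4, 5, 9, 7, 6, 3]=(2 8 6 9 3)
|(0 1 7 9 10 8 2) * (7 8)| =|(0 1 8 2)(7 9 10)| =12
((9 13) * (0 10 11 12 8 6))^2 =(13)(0 11 8)(6 10 12)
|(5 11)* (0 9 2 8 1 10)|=|(0 9 2 8 1 10)(5 11)|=6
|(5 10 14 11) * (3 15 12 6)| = |(3 15 12 6)(5 10 14 11)| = 4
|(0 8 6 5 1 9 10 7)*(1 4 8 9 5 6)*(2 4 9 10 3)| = |(0 10 7)(1 5 9 3 2 4 8)| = 21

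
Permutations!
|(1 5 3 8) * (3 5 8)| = |(1 8)| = 2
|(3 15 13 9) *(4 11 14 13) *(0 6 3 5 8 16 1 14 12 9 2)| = 15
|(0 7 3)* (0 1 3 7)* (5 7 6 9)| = 4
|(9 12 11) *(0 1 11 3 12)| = |(0 1 11 9)(3 12)| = 4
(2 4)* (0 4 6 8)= (0 4 2 6 8)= [4, 1, 6, 3, 2, 5, 8, 7, 0]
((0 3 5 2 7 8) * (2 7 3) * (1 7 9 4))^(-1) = (0 8 7 1 4 9 5 3 2)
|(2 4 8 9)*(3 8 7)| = |(2 4 7 3 8 9)| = 6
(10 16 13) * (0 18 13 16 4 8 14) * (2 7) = (0 18 13 10 4 8 14)(2 7) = [18, 1, 7, 3, 8, 5, 6, 2, 14, 9, 4, 11, 12, 10, 0, 15, 16, 17, 13]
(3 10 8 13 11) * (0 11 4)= (0 11 3 10 8 13 4)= [11, 1, 2, 10, 0, 5, 6, 7, 13, 9, 8, 3, 12, 4]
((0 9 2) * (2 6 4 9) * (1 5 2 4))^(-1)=((0 4 9 6 1 5 2))^(-1)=(0 2 5 1 6 9 4)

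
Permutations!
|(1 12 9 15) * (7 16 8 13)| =4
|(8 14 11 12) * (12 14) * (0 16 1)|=6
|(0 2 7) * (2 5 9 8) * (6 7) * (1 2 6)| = |(0 5 9 8 6 7)(1 2)| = 6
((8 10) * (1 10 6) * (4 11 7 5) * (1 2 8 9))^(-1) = ((1 10 9)(2 8 6)(4 11 7 5))^(-1) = (1 9 10)(2 6 8)(4 5 7 11)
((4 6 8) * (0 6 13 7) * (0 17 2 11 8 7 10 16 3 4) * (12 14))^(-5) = (0 7 2 8 6 17 11)(12 14)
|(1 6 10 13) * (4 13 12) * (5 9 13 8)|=9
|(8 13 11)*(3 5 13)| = 5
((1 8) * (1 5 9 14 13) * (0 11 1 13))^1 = ((0 11 1 8 5 9 14))^1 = (0 11 1 8 5 9 14)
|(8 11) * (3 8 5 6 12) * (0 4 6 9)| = 9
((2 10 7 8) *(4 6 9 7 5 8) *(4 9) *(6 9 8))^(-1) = ((2 10 5 6 4 9 7 8))^(-1) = (2 8 7 9 4 6 5 10)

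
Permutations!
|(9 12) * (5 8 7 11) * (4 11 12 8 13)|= |(4 11 5 13)(7 12 9 8)|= 4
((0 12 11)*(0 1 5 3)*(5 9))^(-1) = ((0 12 11 1 9 5 3))^(-1) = (0 3 5 9 1 11 12)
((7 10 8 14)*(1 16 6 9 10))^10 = ((1 16 6 9 10 8 14 7))^10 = (1 6 10 14)(7 16 9 8)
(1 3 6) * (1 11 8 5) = (1 3 6 11 8 5) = [0, 3, 2, 6, 4, 1, 11, 7, 5, 9, 10, 8]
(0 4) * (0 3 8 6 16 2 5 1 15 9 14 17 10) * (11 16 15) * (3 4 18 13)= (0 18 13 3 8 6 15 9 14 17 10)(1 11 16 2 5)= [18, 11, 5, 8, 4, 1, 15, 7, 6, 14, 0, 16, 12, 3, 17, 9, 2, 10, 13]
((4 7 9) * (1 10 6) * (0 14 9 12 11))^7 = ((0 14 9 4 7 12 11)(1 10 6))^7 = (14)(1 10 6)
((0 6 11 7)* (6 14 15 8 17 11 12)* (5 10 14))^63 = (17)(6 12)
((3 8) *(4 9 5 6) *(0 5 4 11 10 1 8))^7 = ((0 5 6 11 10 1 8 3)(4 9))^7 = (0 3 8 1 10 11 6 5)(4 9)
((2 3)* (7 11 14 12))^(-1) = ((2 3)(7 11 14 12))^(-1) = (2 3)(7 12 14 11)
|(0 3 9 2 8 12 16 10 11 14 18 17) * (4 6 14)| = 14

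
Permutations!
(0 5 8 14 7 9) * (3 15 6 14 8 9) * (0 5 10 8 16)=(0 10 8 16)(3 15 6 14 7)(5 9)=[10, 1, 2, 15, 4, 9, 14, 3, 16, 5, 8, 11, 12, 13, 7, 6, 0]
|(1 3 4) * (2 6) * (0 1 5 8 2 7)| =9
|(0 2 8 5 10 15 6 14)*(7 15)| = |(0 2 8 5 10 7 15 6 14)| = 9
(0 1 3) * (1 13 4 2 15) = (0 13 4 2 15 1 3) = [13, 3, 15, 0, 2, 5, 6, 7, 8, 9, 10, 11, 12, 4, 14, 1]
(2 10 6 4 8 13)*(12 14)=[0, 1, 10, 3, 8, 5, 4, 7, 13, 9, 6, 11, 14, 2, 12]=(2 10 6 4 8 13)(12 14)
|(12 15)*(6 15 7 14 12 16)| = 3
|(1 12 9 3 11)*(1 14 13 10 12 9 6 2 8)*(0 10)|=12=|(0 10 12 6 2 8 1 9 3 11 14 13)|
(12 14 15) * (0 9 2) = [9, 1, 0, 3, 4, 5, 6, 7, 8, 2, 10, 11, 14, 13, 15, 12] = (0 9 2)(12 14 15)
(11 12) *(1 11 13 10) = (1 11 12 13 10) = [0, 11, 2, 3, 4, 5, 6, 7, 8, 9, 1, 12, 13, 10]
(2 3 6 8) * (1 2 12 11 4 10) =[0, 2, 3, 6, 10, 5, 8, 7, 12, 9, 1, 4, 11] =(1 2 3 6 8 12 11 4 10)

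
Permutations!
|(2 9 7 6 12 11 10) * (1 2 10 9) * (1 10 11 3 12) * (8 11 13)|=|(1 2 10 13 8 11 9 7 6)(3 12)|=18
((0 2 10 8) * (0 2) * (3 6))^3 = (10)(3 6)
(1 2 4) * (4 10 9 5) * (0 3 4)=[3, 2, 10, 4, 1, 0, 6, 7, 8, 5, 9]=(0 3 4 1 2 10 9 5)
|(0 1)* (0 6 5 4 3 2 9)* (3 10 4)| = 14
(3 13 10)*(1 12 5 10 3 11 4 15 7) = (1 12 5 10 11 4 15 7)(3 13) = [0, 12, 2, 13, 15, 10, 6, 1, 8, 9, 11, 4, 5, 3, 14, 7]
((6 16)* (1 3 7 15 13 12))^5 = (1 12 13 15 7 3)(6 16)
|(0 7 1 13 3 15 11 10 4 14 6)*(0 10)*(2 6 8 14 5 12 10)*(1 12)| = |(0 7 12 10 4 5 1 13 3 15 11)(2 6)(8 14)| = 22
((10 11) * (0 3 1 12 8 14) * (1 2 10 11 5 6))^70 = (14)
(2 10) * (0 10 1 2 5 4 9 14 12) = (0 10 5 4 9 14 12)(1 2) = [10, 2, 1, 3, 9, 4, 6, 7, 8, 14, 5, 11, 0, 13, 12]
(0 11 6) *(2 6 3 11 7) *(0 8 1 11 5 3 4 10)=(0 7 2 6 8 1 11 4 10)(3 5)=[7, 11, 6, 5, 10, 3, 8, 2, 1, 9, 0, 4]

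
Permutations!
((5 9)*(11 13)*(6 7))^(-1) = ((5 9)(6 7)(11 13))^(-1) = (5 9)(6 7)(11 13)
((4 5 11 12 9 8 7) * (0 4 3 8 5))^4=((0 4)(3 8 7)(5 11 12 9))^4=(12)(3 8 7)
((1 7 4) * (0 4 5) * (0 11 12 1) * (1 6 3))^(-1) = (0 4)(1 3 6 12 11 5 7)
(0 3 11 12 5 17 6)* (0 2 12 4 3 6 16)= (0 6 2 12 5 17 16)(3 11 4)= [6, 1, 12, 11, 3, 17, 2, 7, 8, 9, 10, 4, 5, 13, 14, 15, 0, 16]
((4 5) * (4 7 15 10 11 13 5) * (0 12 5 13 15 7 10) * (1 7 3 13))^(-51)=(0 10)(1 7 3 13)(5 15)(11 12)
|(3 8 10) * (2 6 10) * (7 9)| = |(2 6 10 3 8)(7 9)| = 10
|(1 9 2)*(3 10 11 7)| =12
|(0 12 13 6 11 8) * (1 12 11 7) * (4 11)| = |(0 4 11 8)(1 12 13 6 7)| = 20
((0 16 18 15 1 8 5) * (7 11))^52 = ((0 16 18 15 1 8 5)(7 11))^52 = (0 15 5 18 8 16 1)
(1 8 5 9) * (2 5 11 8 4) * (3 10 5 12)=(1 4 2 12 3 10 5 9)(8 11)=[0, 4, 12, 10, 2, 9, 6, 7, 11, 1, 5, 8, 3]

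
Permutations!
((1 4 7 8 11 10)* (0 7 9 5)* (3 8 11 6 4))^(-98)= ((0 7 11 10 1 3 8 6 4 9 5))^(-98)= (0 7 11 10 1 3 8 6 4 9 5)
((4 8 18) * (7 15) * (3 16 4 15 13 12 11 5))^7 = (3 13 8 5 7 4 11 15 16 12 18)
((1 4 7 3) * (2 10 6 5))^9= (1 4 7 3)(2 10 6 5)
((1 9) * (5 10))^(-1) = (1 9)(5 10)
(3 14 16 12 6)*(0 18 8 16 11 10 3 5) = (0 18 8 16 12 6 5)(3 14 11 10) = [18, 1, 2, 14, 4, 0, 5, 7, 16, 9, 3, 10, 6, 13, 11, 15, 12, 17, 8]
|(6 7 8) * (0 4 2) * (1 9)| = 6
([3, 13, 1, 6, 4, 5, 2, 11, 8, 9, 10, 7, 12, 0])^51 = (0 2)(1 3)(6 13)(7 11)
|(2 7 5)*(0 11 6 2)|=6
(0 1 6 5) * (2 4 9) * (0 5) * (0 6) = (0 1)(2 4 9) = [1, 0, 4, 3, 9, 5, 6, 7, 8, 2]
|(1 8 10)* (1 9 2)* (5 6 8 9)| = |(1 9 2)(5 6 8 10)| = 12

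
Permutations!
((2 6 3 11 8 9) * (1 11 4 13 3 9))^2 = (1 8 11)(2 9 6)(3 13 4)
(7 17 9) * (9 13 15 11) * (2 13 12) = [0, 1, 13, 3, 4, 5, 6, 17, 8, 7, 10, 9, 2, 15, 14, 11, 16, 12] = (2 13 15 11 9 7 17 12)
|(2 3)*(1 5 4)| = 6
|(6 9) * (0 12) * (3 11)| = 2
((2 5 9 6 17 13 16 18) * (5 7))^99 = (18)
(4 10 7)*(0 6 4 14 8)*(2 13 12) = [6, 1, 13, 3, 10, 5, 4, 14, 0, 9, 7, 11, 2, 12, 8] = (0 6 4 10 7 14 8)(2 13 12)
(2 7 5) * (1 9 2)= (1 9 2 7 5)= [0, 9, 7, 3, 4, 1, 6, 5, 8, 2]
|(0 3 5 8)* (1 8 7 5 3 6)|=|(0 6 1 8)(5 7)|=4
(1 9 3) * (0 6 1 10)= (0 6 1 9 3 10)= [6, 9, 2, 10, 4, 5, 1, 7, 8, 3, 0]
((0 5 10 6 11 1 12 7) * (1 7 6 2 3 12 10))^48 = (0 11 12 2 1)(3 10 5 7 6)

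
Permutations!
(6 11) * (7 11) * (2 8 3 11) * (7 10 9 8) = (2 7)(3 11 6 10 9 8) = [0, 1, 7, 11, 4, 5, 10, 2, 3, 8, 9, 6]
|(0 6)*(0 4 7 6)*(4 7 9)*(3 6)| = 6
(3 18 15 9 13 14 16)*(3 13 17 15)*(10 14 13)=[0, 1, 2, 18, 4, 5, 6, 7, 8, 17, 14, 11, 12, 13, 16, 9, 10, 15, 3]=(3 18)(9 17 15)(10 14 16)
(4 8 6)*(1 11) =(1 11)(4 8 6) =[0, 11, 2, 3, 8, 5, 4, 7, 6, 9, 10, 1]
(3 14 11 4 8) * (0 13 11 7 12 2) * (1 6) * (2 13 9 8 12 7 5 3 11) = (0 9 8 11 4 12 13 2)(1 6)(3 14 5) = [9, 6, 0, 14, 12, 3, 1, 7, 11, 8, 10, 4, 13, 2, 5]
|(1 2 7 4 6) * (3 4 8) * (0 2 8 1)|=|(0 2 7 1 8 3 4 6)|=8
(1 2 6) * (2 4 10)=(1 4 10 2 6)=[0, 4, 6, 3, 10, 5, 1, 7, 8, 9, 2]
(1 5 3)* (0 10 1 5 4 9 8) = (0 10 1 4 9 8)(3 5) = [10, 4, 2, 5, 9, 3, 6, 7, 0, 8, 1]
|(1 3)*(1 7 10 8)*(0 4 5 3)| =8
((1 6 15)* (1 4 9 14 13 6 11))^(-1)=((1 11)(4 9 14 13 6 15))^(-1)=(1 11)(4 15 6 13 14 9)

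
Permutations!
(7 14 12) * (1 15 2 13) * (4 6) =(1 15 2 13)(4 6)(7 14 12) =[0, 15, 13, 3, 6, 5, 4, 14, 8, 9, 10, 11, 7, 1, 12, 2]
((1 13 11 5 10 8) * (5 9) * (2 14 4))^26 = (1 10 9 13 8 5 11)(2 4 14)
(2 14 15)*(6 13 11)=(2 14 15)(6 13 11)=[0, 1, 14, 3, 4, 5, 13, 7, 8, 9, 10, 6, 12, 11, 15, 2]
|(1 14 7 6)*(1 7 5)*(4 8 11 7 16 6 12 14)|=8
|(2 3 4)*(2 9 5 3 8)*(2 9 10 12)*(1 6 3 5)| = |(1 6 3 4 10 12 2 8 9)| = 9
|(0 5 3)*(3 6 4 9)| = |(0 5 6 4 9 3)| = 6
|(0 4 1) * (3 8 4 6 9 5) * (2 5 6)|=14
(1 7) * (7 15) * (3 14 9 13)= (1 15 7)(3 14 9 13)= [0, 15, 2, 14, 4, 5, 6, 1, 8, 13, 10, 11, 12, 3, 9, 7]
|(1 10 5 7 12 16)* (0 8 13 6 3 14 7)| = |(0 8 13 6 3 14 7 12 16 1 10 5)| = 12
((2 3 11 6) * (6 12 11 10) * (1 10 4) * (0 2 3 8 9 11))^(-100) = ((0 2 8 9 11 12)(1 10 6 3 4))^(-100) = (0 8 11)(2 9 12)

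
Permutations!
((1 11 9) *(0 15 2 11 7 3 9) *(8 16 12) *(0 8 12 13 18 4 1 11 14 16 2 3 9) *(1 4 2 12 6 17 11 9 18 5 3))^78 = ((0 15 1 7 18 2 14 16 13 5 3)(6 17 11 8 12))^78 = (0 15 1 7 18 2 14 16 13 5 3)(6 8 17 12 11)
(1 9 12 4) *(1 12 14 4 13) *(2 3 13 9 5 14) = (1 5 14 4 12 9 2 3 13) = [0, 5, 3, 13, 12, 14, 6, 7, 8, 2, 10, 11, 9, 1, 4]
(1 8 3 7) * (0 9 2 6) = (0 9 2 6)(1 8 3 7) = [9, 8, 6, 7, 4, 5, 0, 1, 3, 2]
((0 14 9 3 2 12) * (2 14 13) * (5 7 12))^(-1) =((0 13 2 5 7 12)(3 14 9))^(-1) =(0 12 7 5 2 13)(3 9 14)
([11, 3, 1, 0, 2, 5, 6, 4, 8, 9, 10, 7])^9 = (0 7 2 3 11 4 1)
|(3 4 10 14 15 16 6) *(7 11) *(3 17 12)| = 18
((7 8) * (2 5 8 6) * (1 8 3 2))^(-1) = ((1 8 7 6)(2 5 3))^(-1) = (1 6 7 8)(2 3 5)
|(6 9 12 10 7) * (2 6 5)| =7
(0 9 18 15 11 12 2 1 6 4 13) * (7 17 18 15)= (0 9 15 11 12 2 1 6 4 13)(7 17 18)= [9, 6, 1, 3, 13, 5, 4, 17, 8, 15, 10, 12, 2, 0, 14, 11, 16, 18, 7]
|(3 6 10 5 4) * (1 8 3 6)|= 12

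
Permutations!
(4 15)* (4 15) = (15) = [0, 1, 2, 3, 4, 5, 6, 7, 8, 9, 10, 11, 12, 13, 14, 15]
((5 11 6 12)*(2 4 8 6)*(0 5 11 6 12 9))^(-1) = (0 9 6 5)(2 11 12 8 4)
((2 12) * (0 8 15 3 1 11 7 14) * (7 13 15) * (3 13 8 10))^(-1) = ((0 10 3 1 11 8 7 14)(2 12)(13 15))^(-1) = (0 14 7 8 11 1 3 10)(2 12)(13 15)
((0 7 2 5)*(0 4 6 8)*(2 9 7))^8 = (9)(0 5 6)(2 4 8)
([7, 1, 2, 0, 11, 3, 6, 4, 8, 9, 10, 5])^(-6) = (11)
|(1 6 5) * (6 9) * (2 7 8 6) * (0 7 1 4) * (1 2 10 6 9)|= 8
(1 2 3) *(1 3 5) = [0, 2, 5, 3, 4, 1] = (1 2 5)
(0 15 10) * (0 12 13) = (0 15 10 12 13) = [15, 1, 2, 3, 4, 5, 6, 7, 8, 9, 12, 11, 13, 0, 14, 10]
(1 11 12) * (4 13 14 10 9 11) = (1 4 13 14 10 9 11 12) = [0, 4, 2, 3, 13, 5, 6, 7, 8, 11, 9, 12, 1, 14, 10]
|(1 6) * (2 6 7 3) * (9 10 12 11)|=20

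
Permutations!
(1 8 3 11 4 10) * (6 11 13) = (1 8 3 13 6 11 4 10) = [0, 8, 2, 13, 10, 5, 11, 7, 3, 9, 1, 4, 12, 6]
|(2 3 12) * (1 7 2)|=|(1 7 2 3 12)|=5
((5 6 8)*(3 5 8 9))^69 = ((3 5 6 9))^69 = (3 5 6 9)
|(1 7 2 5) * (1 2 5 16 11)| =6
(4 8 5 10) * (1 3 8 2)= (1 3 8 5 10 4 2)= [0, 3, 1, 8, 2, 10, 6, 7, 5, 9, 4]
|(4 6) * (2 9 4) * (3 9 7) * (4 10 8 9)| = 15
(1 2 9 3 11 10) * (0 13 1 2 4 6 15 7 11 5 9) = (0 13 1 4 6 15 7 11 10 2)(3 5 9) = [13, 4, 0, 5, 6, 9, 15, 11, 8, 3, 2, 10, 12, 1, 14, 7]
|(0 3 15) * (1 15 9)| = |(0 3 9 1 15)| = 5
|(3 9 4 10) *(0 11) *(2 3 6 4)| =|(0 11)(2 3 9)(4 10 6)| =6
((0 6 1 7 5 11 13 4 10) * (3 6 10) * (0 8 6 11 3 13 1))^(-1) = ((0 10 8 6)(1 7 5 3 11)(4 13))^(-1) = (0 6 8 10)(1 11 3 5 7)(4 13)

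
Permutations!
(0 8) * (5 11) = (0 8)(5 11) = [8, 1, 2, 3, 4, 11, 6, 7, 0, 9, 10, 5]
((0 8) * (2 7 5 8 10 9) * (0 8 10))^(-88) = (2 5 9 7 10)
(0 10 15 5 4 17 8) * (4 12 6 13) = [10, 1, 2, 3, 17, 12, 13, 7, 0, 9, 15, 11, 6, 4, 14, 5, 16, 8] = (0 10 15 5 12 6 13 4 17 8)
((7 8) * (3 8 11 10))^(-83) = (3 7 10 8 11)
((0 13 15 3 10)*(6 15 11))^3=((0 13 11 6 15 3 10))^3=(0 6 10 11 3 13 15)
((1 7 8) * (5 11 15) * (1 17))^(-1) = ((1 7 8 17)(5 11 15))^(-1) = (1 17 8 7)(5 15 11)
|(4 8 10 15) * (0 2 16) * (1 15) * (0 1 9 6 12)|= |(0 2 16 1 15 4 8 10 9 6 12)|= 11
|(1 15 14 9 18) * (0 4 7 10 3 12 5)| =35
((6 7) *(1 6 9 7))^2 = (9)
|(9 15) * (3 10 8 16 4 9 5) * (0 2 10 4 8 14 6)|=|(0 2 10 14 6)(3 4 9 15 5)(8 16)|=10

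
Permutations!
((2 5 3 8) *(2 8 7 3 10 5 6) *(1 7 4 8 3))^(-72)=((1 7)(2 6)(3 4 8)(5 10))^(-72)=(10)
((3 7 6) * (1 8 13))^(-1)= (1 13 8)(3 6 7)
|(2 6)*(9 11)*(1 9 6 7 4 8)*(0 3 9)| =|(0 3 9 11 6 2 7 4 8 1)| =10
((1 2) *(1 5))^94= (1 2 5)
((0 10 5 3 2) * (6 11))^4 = ((0 10 5 3 2)(6 11))^4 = (11)(0 2 3 5 10)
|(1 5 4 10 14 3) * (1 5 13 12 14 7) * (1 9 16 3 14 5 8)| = 11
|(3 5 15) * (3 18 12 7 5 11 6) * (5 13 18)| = 12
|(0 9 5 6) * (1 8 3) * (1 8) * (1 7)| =|(0 9 5 6)(1 7)(3 8)| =4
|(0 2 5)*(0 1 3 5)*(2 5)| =5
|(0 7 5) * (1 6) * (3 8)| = |(0 7 5)(1 6)(3 8)| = 6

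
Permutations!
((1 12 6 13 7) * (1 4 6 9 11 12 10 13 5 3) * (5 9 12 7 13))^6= ((13)(1 10 5 3)(4 6 9 11 7))^6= (13)(1 5)(3 10)(4 6 9 11 7)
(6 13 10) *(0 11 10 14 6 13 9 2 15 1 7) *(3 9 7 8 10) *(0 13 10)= (0 11 3 9 2 15 1 8)(6 7 13 14)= [11, 8, 15, 9, 4, 5, 7, 13, 0, 2, 10, 3, 12, 14, 6, 1]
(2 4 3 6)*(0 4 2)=(0 4 3 6)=[4, 1, 2, 6, 3, 5, 0]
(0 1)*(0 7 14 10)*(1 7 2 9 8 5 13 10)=(0 7 14 1 2 9 8 5 13 10)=[7, 2, 9, 3, 4, 13, 6, 14, 5, 8, 0, 11, 12, 10, 1]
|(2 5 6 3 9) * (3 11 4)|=|(2 5 6 11 4 3 9)|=7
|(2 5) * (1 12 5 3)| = 5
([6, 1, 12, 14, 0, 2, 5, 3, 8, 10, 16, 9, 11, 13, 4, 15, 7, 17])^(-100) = [12, 1, 10, 6, 2, 9, 11, 0, 8, 3, 14, 7, 16, 13, 5, 15, 4, 17]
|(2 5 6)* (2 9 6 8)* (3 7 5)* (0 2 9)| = 8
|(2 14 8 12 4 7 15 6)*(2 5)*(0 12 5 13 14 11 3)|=|(0 12 4 7 15 6 13 14 8 5 2 11 3)|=13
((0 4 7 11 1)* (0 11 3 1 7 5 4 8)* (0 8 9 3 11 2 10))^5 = (0 10 2 1 3 9)(4 5)(7 11)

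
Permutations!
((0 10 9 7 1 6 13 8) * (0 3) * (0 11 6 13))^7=((0 10 9 7 1 13 8 3 11 6))^7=(0 3 1 10 11 13 9 6 8 7)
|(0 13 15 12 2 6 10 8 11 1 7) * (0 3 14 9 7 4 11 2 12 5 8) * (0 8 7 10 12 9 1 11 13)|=24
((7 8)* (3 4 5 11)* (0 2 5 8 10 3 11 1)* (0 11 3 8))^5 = ((0 2 5 1 11 3 4)(7 10 8))^5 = (0 3 1 2 4 11 5)(7 8 10)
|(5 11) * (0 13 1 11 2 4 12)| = |(0 13 1 11 5 2 4 12)| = 8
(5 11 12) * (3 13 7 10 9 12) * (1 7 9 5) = (1 7 10 5 11 3 13 9 12) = [0, 7, 2, 13, 4, 11, 6, 10, 8, 12, 5, 3, 1, 9]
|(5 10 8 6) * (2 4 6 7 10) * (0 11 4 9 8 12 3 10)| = 9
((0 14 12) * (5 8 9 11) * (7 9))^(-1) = (0 12 14)(5 11 9 7 8)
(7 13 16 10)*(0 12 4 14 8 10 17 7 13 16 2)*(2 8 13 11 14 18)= (0 12 4 18 2)(7 16 17)(8 10 11 14 13)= [12, 1, 0, 3, 18, 5, 6, 16, 10, 9, 11, 14, 4, 8, 13, 15, 17, 7, 2]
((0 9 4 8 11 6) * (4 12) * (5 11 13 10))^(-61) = ((0 9 12 4 8 13 10 5 11 6))^(-61) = (0 6 11 5 10 13 8 4 12 9)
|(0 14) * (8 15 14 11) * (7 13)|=|(0 11 8 15 14)(7 13)|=10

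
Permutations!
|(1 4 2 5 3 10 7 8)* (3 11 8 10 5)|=|(1 4 2 3 5 11 8)(7 10)|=14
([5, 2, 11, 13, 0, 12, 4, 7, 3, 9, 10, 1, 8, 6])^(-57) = (0 4 6 13 3 8 12 5)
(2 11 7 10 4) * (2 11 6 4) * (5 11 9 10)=(2 6 4 9 10)(5 11 7)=[0, 1, 6, 3, 9, 11, 4, 5, 8, 10, 2, 7]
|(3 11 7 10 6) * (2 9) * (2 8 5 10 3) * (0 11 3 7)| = |(0 11)(2 9 8 5 10 6)| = 6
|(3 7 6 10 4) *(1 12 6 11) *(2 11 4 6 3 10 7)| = 20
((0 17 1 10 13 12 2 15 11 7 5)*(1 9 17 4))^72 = ((0 4 1 10 13 12 2 15 11 7 5)(9 17))^72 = (17)(0 2 4 15 1 11 10 7 13 5 12)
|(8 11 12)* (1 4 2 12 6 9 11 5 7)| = 21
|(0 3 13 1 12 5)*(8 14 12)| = |(0 3 13 1 8 14 12 5)| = 8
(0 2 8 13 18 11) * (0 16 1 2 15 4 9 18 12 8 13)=(0 15 4 9 18 11 16 1 2 13 12 8)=[15, 2, 13, 3, 9, 5, 6, 7, 0, 18, 10, 16, 8, 12, 14, 4, 1, 17, 11]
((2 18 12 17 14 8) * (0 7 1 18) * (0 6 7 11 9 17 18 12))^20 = (0 7 14)(1 8 11)(2 9 12)(6 17 18)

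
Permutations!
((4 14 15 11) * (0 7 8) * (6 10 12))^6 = ((0 7 8)(4 14 15 11)(6 10 12))^6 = (4 15)(11 14)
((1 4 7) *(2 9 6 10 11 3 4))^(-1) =(1 7 4 3 11 10 6 9 2)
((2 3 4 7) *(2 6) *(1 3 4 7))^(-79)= (1 4 2 6 7 3)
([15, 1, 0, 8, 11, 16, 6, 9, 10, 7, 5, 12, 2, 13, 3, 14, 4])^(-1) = (0 2 12 11 4 16 5 10 8 3 14 15)(7 9)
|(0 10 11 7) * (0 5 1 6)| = 7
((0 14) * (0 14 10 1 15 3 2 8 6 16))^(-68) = ((0 10 1 15 3 2 8 6 16))^(-68) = (0 3 16 15 6 1 8 10 2)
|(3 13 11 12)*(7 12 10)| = 6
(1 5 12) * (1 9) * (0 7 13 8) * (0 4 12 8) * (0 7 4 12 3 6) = (0 4 3 6)(1 5 8 12 9)(7 13) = [4, 5, 2, 6, 3, 8, 0, 13, 12, 1, 10, 11, 9, 7]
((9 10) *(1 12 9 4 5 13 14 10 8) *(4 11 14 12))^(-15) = ((1 4 5 13 12 9 8)(10 11 14))^(-15) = (14)(1 8 9 12 13 5 4)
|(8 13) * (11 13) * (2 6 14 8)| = |(2 6 14 8 11 13)| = 6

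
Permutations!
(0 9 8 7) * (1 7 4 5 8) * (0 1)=(0 9)(1 7)(4 5 8)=[9, 7, 2, 3, 5, 8, 6, 1, 4, 0]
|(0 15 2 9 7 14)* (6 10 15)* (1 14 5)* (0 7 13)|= 28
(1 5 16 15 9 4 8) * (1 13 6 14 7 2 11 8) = (1 5 16 15 9 4)(2 11 8 13 6 14 7) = [0, 5, 11, 3, 1, 16, 14, 2, 13, 4, 10, 8, 12, 6, 7, 9, 15]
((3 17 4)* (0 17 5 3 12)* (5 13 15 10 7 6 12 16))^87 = (0 16 13 7)(3 10 12 4)(5 15 6 17) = ((0 17 4 16 5 3 13 15 10 7 6 12))^87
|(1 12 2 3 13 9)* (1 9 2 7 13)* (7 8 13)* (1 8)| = |(1 12)(2 3 8 13)| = 4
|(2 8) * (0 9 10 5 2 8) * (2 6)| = 6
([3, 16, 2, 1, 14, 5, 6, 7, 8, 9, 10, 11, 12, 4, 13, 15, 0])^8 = (16)(4 13 14)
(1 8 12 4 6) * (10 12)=(1 8 10 12 4 6)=[0, 8, 2, 3, 6, 5, 1, 7, 10, 9, 12, 11, 4]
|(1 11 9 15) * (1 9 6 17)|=4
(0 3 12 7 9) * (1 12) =(0 3 1 12 7 9) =[3, 12, 2, 1, 4, 5, 6, 9, 8, 0, 10, 11, 7]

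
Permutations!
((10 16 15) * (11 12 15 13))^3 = ((10 16 13 11 12 15))^3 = (10 11)(12 16)(13 15)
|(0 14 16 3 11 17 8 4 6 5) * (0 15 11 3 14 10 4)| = |(0 10 4 6 5 15 11 17 8)(14 16)| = 18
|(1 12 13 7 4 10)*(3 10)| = 7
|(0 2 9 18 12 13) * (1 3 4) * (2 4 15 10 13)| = 28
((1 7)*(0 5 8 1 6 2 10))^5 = (0 6 8 10 7 5 2 1)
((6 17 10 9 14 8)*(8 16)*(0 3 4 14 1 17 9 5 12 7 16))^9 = (0 3 4 14)(1 9 6 8 16 7 12 5 10 17)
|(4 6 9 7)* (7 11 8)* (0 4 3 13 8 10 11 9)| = |(0 4 6)(3 13 8 7)(10 11)| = 12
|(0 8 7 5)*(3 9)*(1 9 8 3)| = 10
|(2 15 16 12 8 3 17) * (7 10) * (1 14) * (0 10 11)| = |(0 10 7 11)(1 14)(2 15 16 12 8 3 17)| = 28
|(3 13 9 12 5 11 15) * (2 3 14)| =9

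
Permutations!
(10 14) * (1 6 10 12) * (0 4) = (0 4)(1 6 10 14 12) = [4, 6, 2, 3, 0, 5, 10, 7, 8, 9, 14, 11, 1, 13, 12]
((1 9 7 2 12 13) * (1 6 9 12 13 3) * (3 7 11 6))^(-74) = (1 13 7)(2 12 3)(6 9 11)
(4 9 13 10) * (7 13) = (4 9 7 13 10) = [0, 1, 2, 3, 9, 5, 6, 13, 8, 7, 4, 11, 12, 10]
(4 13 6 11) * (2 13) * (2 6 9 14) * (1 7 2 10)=(1 7 2 13 9 14 10)(4 6 11)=[0, 7, 13, 3, 6, 5, 11, 2, 8, 14, 1, 4, 12, 9, 10]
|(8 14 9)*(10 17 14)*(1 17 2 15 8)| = 4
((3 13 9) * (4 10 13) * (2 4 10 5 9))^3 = ((2 4 5 9 3 10 13))^3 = (2 9 13 5 10 4 3)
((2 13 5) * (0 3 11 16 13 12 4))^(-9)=((0 3 11 16 13 5 2 12 4))^(-9)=(16)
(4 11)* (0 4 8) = [4, 1, 2, 3, 11, 5, 6, 7, 0, 9, 10, 8] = (0 4 11 8)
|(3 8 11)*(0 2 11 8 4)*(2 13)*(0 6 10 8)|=9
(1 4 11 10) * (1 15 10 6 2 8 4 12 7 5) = (1 12 7 5)(2 8 4 11 6)(10 15) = [0, 12, 8, 3, 11, 1, 2, 5, 4, 9, 15, 6, 7, 13, 14, 10]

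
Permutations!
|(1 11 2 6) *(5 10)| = |(1 11 2 6)(5 10)| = 4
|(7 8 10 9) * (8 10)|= |(7 10 9)|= 3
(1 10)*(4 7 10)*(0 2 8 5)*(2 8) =[8, 4, 2, 3, 7, 0, 6, 10, 5, 9, 1] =(0 8 5)(1 4 7 10)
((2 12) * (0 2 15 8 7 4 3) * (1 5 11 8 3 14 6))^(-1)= ((0 2 12 15 3)(1 5 11 8 7 4 14 6))^(-1)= (0 3 15 12 2)(1 6 14 4 7 8 11 5)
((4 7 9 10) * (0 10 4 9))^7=((0 10 9 4 7))^7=(0 9 7 10 4)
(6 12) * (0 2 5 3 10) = (0 2 5 3 10)(6 12) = [2, 1, 5, 10, 4, 3, 12, 7, 8, 9, 0, 11, 6]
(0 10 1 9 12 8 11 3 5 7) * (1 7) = [10, 9, 2, 5, 4, 1, 6, 0, 11, 12, 7, 3, 8] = (0 10 7)(1 9 12 8 11 3 5)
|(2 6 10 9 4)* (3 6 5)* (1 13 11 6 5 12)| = |(1 13 11 6 10 9 4 2 12)(3 5)| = 18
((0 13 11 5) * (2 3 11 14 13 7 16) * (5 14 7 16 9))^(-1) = (0 5 9 7 13 14 11 3 2 16)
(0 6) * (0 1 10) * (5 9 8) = (0 6 1 10)(5 9 8) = [6, 10, 2, 3, 4, 9, 1, 7, 5, 8, 0]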